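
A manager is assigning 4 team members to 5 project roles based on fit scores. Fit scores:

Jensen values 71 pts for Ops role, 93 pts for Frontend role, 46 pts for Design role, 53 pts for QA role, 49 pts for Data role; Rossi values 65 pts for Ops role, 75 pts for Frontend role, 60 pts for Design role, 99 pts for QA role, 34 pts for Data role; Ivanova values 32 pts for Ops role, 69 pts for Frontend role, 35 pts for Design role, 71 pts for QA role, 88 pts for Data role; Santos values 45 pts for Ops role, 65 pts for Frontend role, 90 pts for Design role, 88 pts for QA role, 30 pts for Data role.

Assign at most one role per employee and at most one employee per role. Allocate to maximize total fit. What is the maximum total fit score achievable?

Maximum total: 370 pts

Treat this as an assignment problem: match each employee to one role.
Optimal: Jensen→Frontend role (93 pts), Rossi→QA role (99 pts), Ivanova→Data role (88 pts), Santos→Design role (90 pts) — total 93+99+88+90 = 370 pts.
Column-greedy (each role in turn goes to its best remaining employee) gives 307 pts, worse by 63.
Every other assignment is strictly worse.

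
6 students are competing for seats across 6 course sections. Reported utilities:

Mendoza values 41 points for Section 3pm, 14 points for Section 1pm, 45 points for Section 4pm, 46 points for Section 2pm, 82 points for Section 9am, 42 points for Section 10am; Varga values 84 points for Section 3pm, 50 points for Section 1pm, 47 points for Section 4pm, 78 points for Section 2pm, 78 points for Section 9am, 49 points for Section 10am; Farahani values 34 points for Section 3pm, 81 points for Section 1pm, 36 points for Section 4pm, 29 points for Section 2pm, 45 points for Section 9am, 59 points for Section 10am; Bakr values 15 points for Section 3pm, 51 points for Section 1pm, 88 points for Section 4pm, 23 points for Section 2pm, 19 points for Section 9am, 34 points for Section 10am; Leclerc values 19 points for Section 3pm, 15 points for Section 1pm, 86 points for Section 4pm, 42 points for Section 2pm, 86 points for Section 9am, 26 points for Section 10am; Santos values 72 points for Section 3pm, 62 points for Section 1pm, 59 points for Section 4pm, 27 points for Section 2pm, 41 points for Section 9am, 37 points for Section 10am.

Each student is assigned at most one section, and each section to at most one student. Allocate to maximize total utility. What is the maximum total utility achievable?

Optimal: Mendoza→Section 10am (42 points), Varga→Section 2pm (78 points), Farahani→Section 1pm (81 points), Bakr→Section 4pm (88 points), Leclerc→Section 9am (86 points), Santos→Section 3pm (72 points) — total 42+78+81+88+86+72 = 447 points.
Row-greedy (each student in turn takes its best remaining section) gives 414 points, worse by 33.
Swapping Leclerc↔Bakr (Leclerc→Section 4pm 86 points, Bakr→Section 9am 19 points) loses 69.

Maximum total: 447 points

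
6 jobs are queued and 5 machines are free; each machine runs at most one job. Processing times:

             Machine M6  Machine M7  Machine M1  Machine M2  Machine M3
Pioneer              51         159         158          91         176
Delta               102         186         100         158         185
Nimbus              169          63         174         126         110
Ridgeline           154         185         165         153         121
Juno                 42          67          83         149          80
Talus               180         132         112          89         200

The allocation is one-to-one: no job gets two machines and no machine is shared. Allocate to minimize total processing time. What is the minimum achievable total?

Min total: 383 min

Optimal: Pioneer→Machine M6 (51 min), Nimbus→Machine M7 (63 min), Delta→Machine M1 (100 min), Talus→Machine M2 (89 min), Juno→Machine M3 (80 min) — total 51+63+100+89+80 = 383 min.
Row-greedy (each job in turn takes its cheapest remaining machine) gives 484 min, worse by 101.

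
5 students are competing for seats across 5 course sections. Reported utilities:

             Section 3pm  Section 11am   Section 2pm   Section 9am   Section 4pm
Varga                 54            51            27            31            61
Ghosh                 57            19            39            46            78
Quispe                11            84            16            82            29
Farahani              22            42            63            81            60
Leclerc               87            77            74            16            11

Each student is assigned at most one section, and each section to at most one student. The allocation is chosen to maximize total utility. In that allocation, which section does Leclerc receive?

Leclerc receives Section 2pm.

This is a one-to-one assignment (maximum-weight bipartite matching).
Optimal: Varga→Section 3pm (54 points), Ghosh→Section 4pm (78 points), Quispe→Section 11am (84 points), Farahani→Section 9am (81 points), Leclerc→Section 2pm (74 points) — total 54+78+84+81+74 = 371 points.
Column-greedy (each section in turn goes to its best remaining student) gives 341 points, worse by 30.
Next-best assignment: Varga→Section 11am, Ghosh→Section 4pm, Quispe→Section 9am, Farahani→Section 2pm, Leclerc→Section 3pm = 361 points.
Swapping Farahani↔Quispe (Farahani→Section 11am 42 points, Quispe→Section 9am 82 points) loses 41.
Checked against all permutations: 371 points is optimal.
Leclerc's own top section is Section 3pm (87 points), but forcing Leclerc→Section 3pm and reassigning the rest optimally gives only 361 points — worse by 10.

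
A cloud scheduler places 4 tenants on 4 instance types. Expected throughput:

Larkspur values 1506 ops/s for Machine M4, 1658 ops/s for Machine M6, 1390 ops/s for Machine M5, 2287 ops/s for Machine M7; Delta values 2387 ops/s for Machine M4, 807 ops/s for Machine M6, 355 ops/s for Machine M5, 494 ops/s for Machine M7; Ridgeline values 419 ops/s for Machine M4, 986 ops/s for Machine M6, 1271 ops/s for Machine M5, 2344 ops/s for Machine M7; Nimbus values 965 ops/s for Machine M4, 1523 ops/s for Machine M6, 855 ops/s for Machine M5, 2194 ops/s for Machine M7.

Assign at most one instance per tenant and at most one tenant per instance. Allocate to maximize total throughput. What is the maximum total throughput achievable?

Treat this as an assignment problem: match each tenant to one instance.
Optimal: Larkspur→Machine M5 (1390 ops/s), Delta→Machine M4 (2387 ops/s), Ridgeline→Machine M7 (2344 ops/s), Nimbus→Machine M6 (1523 ops/s) — total 1390+2387+2344+1523 = 7644 ops/s.
Row-greedy (each tenant in turn takes its best remaining instance) gives 7468 ops/s, worse by 176.
Next-best assignment: Larkspur→Machine M6, Delta→Machine M4, Ridgeline→Machine M5, Nimbus→Machine M7 = 7510 ops/s.

Maximum total: 7644 ops/s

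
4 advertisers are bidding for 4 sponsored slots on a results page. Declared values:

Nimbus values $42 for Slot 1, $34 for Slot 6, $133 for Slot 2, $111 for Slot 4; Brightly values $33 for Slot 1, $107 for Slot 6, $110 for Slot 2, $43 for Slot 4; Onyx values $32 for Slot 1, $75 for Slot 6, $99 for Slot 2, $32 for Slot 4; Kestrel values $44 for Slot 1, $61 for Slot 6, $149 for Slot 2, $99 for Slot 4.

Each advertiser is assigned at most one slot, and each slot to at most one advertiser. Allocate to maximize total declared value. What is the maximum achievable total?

Optimal: Nimbus→Slot 4 ($111), Brightly→Slot 6 ($107), Onyx→Slot 1 ($32), Kestrel→Slot 2 ($149) — total 111+107+32+149 = $399.
Column-greedy (each slot in turn goes to its best remaining advertiser) gives $316, worse by 83.
Next-best assignment: Nimbus→Slot 2, Brightly→Slot 6, Onyx→Slot 1, Kestrel→Slot 4 = $371.
Swapping Nimbus↔Kestrel (Nimbus→Slot 2 $133, Kestrel→Slot 4 $99) loses 28.

Max total: $399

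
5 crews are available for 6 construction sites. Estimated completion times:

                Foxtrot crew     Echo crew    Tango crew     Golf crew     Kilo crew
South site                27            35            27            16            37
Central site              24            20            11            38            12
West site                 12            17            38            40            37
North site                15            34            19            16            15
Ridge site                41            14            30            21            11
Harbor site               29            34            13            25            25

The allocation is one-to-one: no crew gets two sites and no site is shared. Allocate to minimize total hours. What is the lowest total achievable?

This is the linear assignment problem.
Optimal: Foxtrot crew→West site (12 hours), Echo crew→Ridge site (14 hours), Tango crew→Harbor site (13 hours), Golf crew→South site (16 hours), Kilo crew→Central site (12 hours) — total 12+14+13+16+12 = 67 hours.
Column-greedy (each site in turn goes to its cheapest remaining crew) gives 68 hours, worse by 1.
Swapping Tango crew↔Echo crew (Tango crew→Ridge site 30 hours, Echo crew→Harbor site 34 hours) adds 37.

Min total: 67 hours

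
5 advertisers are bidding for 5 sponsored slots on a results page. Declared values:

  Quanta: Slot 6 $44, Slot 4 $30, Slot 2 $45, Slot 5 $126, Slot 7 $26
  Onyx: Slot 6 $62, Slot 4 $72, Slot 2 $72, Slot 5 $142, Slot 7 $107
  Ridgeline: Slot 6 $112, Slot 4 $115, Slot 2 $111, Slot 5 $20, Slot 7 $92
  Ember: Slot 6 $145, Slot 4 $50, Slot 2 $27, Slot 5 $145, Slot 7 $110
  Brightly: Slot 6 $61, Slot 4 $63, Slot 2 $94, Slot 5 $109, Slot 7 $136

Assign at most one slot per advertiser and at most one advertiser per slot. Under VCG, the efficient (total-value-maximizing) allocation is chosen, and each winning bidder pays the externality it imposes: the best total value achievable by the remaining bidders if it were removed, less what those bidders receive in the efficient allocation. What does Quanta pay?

Quanta pays $70.

Efficient allocation: Quanta→Slot 5 ($126), Onyx→Slot 2 ($72), Ridgeline→Slot 4 ($115), Ember→Slot 6 ($145), Brightly→Slot 7 ($136); total welfare W = $594.
Quanta receives Slot 5 at value $126, so the others get W − 126 = $468.
Without Quanta: best allocation of the remaining 4 bidders over all 5 slots is Onyx→Slot 5 ($142), Ridgeline→Slot 4 ($115), Ember→Slot 6 ($145), Brightly→Slot 7 ($136), total $538.
VCG payment = (others' best without Quanta) − (others' welfare with Quanta) = 538 − 468 = $70.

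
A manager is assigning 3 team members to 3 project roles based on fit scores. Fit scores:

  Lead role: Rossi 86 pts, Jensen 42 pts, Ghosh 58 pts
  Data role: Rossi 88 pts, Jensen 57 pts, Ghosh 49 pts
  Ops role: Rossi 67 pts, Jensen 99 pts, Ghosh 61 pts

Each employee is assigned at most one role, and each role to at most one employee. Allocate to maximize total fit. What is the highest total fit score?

Maximum total: 245 pts

Optimal: Rossi→Data role (88 pts), Jensen→Ops role (99 pts), Ghosh→Lead role (58 pts) — total 88+99+58 = 245 pts.
Column-greedy (each role in turn goes to its best remaining employee) gives 204 pts, worse by 41.
Every other assignment is strictly worse.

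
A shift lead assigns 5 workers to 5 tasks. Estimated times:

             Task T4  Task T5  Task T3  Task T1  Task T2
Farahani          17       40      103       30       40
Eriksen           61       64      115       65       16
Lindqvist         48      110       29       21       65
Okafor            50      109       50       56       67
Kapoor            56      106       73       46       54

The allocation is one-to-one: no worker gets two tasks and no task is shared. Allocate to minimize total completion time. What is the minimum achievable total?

Min total: 181 min

Optimal: Farahani→Task T5 (40 min), Eriksen→Task T2 (16 min), Lindqvist→Task T3 (29 min), Okafor→Task T4 (50 min), Kapoor→Task T1 (46 min) — total 40+16+29+50+46 = 181 min.
Column-greedy (each task in turn goes to its cheapest remaining worker) gives 223 min, worse by 42.
Checked against all permutations: 181 min is optimal.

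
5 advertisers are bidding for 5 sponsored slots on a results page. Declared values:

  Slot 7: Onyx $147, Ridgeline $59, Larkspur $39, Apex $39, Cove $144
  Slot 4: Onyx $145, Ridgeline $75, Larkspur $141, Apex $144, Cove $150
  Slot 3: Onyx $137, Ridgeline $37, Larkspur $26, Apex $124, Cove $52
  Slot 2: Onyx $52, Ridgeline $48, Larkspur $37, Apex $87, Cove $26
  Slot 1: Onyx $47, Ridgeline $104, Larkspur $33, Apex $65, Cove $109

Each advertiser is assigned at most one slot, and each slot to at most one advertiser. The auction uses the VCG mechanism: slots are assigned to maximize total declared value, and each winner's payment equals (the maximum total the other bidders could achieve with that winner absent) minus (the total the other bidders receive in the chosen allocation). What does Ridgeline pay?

Ridgeline pays $12.

Efficient allocation: Onyx→Slot 3 ($137), Ridgeline→Slot 1 ($104), Larkspur→Slot 4 ($141), Apex→Slot 2 ($87), Cove→Slot 7 ($144); total welfare W = $613.
Ridgeline receives Slot 1 at value $104, so the others get W − 104 = $509.
Without Ridgeline: best allocation of the remaining 4 bidders over all 5 slots is Onyx→Slot 7 ($147), Larkspur→Slot 4 ($141), Apex→Slot 3 ($124), Cove→Slot 1 ($109), total $521.
VCG payment = (others' best without Ridgeline) − (others' welfare with Ridgeline) = 521 − 509 = $12.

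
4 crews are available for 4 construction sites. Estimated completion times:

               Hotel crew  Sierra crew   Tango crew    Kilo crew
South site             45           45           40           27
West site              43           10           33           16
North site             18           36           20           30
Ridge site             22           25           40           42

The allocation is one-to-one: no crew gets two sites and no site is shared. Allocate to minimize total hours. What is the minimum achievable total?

Minimum total: 79 hours

Optimal: Hotel crew→Ridge site (22 hours), Sierra crew→West site (10 hours), Tango crew→North site (20 hours), Kilo crew→South site (27 hours) — total 22+10+20+27 = 79 hours.
Column-greedy (each site in turn goes to its cheapest remaining crew) gives 95 hours, worse by 16.
Swapping Kilo crew↔Sierra crew (Kilo crew→West site 16 hours, Sierra crew→South site 45 hours) adds 24.
Checked against all permutations: 79 hours is optimal.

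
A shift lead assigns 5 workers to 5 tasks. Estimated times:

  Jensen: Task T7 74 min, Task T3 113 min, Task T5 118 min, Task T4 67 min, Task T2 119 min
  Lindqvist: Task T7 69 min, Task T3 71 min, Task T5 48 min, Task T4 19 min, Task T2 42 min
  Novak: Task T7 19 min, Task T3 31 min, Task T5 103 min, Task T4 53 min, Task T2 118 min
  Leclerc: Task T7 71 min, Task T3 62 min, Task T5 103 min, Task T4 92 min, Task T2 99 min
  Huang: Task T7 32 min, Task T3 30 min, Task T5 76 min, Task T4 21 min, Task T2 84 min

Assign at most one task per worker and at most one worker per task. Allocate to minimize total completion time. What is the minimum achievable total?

Minimum total: 261 min

Optimal: Jensen→Task T4 (67 min), Lindqvist→Task T2 (42 min), Novak→Task T7 (19 min), Leclerc→Task T5 (103 min), Huang→Task T3 (30 min) — total 67+42+19+103+30 = 261 min.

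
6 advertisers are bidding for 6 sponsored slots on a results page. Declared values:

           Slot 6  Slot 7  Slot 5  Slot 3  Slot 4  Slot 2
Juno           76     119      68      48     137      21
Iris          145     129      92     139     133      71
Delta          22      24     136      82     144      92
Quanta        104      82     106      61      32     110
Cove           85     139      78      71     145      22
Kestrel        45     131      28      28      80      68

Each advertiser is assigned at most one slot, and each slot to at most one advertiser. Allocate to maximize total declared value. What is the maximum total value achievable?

Max total: $738

Optimal: Juno→Slot 4 ($137), Iris→Slot 3 ($139), Delta→Slot 5 ($136), Quanta→Slot 2 ($110), Cove→Slot 6 ($85), Kestrel→Slot 7 ($131) — total 137+139+136+110+85+131 = $738.
Row-greedy (each advertiser in turn takes its best remaining slot) gives $695, worse by 43.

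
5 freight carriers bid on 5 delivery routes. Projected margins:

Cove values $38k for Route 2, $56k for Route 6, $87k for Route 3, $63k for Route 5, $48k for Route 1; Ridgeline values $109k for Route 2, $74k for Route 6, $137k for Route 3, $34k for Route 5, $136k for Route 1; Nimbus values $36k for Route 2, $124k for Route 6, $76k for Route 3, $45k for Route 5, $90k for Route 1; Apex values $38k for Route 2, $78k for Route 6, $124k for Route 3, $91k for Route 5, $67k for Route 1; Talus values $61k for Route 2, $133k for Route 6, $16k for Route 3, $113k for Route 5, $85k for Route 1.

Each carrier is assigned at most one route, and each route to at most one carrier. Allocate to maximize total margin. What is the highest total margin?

Max total: $535k

Optimal: Cove→Route 2 ($38k), Ridgeline→Route 1 ($136k), Nimbus→Route 6 ($124k), Apex→Route 3 ($124k), Talus→Route 5 ($113k) — total 38+136+124+124+113 = $535k.
Column-greedy (each route in turn goes to its best remaining carrier) gives $519k, worse by 16.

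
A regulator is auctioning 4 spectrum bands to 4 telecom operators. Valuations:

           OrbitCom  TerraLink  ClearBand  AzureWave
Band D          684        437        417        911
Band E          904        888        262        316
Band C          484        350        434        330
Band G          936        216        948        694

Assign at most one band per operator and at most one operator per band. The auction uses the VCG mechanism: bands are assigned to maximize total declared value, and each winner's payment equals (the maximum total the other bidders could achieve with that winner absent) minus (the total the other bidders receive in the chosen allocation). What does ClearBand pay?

ClearBand pays $452M.

Efficient allocation: OrbitCom→Band C ($484M), TerraLink→Band E ($888M), ClearBand→Band G ($948M), AzureWave→Band D ($911M); total welfare W = $3231M.
ClearBand receives Band G at value $948M, so the others get W − 948 = $2283M.
Without ClearBand: best allocation of the remaining 3 bidders over all 4 bands is OrbitCom→Band G ($936M), TerraLink→Band E ($888M), AzureWave→Band D ($911M), total $2735M.
VCG payment = (others' best without ClearBand) − (others' welfare with ClearBand) = 2735 − 2283 = $452M.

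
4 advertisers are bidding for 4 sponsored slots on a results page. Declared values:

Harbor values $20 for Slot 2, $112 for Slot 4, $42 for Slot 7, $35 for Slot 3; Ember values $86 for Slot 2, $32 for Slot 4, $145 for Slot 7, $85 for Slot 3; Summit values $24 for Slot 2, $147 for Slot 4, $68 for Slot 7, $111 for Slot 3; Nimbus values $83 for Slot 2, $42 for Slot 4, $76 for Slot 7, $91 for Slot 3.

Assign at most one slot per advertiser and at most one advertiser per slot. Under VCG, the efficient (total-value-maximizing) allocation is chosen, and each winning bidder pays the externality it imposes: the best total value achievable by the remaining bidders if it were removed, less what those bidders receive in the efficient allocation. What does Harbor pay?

Harbor pays $44.

Efficient allocation: Harbor→Slot 4 ($112), Ember→Slot 7 ($145), Summit→Slot 3 ($111), Nimbus→Slot 2 ($83); total welfare W = $451.
Harbor receives Slot 4 at value $112, so the others get W − 112 = $339.
Without Harbor: best allocation of the remaining 3 bidders over all 4 slots is Ember→Slot 7 ($145), Summit→Slot 4 ($147), Nimbus→Slot 3 ($91), total $383.
VCG payment = (others' best without Harbor) − (others' welfare with Harbor) = 383 − 339 = $44.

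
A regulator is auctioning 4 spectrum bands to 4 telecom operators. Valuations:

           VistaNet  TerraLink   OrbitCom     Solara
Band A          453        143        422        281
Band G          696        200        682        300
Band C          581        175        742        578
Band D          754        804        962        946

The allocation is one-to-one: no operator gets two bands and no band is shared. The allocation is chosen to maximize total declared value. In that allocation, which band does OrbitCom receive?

OrbitCom receives Band C.

Optimal: VistaNet→Band G ($696M), TerraLink→Band A ($143M), OrbitCom→Band C ($742M), Solara→Band D ($946M) — total 696+143+742+946 = $2527M.
Column-greedy (each band in turn goes to its best remaining operator) gives $2517M, worse by 10.
Swapping OrbitCom↔VistaNet (OrbitCom→Band G $682M, VistaNet→Band C $581M) loses 175.
Checked against all permutations: $2527M is optimal.
OrbitCom's own top band is Band D ($962M), but forcing OrbitCom→Band D and reassigning the rest optimally gives only $2379M — worse by 148.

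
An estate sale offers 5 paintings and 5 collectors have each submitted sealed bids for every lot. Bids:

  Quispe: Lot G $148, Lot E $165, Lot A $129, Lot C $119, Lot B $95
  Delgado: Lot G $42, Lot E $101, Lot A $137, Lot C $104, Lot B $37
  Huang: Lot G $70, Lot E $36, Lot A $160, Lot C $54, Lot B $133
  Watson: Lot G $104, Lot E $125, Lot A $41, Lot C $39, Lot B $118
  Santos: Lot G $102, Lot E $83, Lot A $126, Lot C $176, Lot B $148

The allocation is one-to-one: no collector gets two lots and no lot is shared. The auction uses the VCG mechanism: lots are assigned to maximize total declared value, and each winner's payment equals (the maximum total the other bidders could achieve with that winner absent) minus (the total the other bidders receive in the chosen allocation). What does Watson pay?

Efficient allocation: Quispe→Lot G ($148), Delgado→Lot A ($137), Huang→Lot B ($133), Watson→Lot E ($125), Santos→Lot C ($176); total welfare W = $719.
Watson receives Lot E at value $125, so the others get W − 125 = $594.
Without Watson: best allocation of the remaining 4 bidders over all 5 lots is Quispe→Lot E ($165), Delgado→Lot A ($137), Huang→Lot B ($133), Santos→Lot C ($176), total $611.
VCG payment = (others' best without Watson) − (others' welfare with Watson) = 611 − 594 = $17.

Watson pays $17.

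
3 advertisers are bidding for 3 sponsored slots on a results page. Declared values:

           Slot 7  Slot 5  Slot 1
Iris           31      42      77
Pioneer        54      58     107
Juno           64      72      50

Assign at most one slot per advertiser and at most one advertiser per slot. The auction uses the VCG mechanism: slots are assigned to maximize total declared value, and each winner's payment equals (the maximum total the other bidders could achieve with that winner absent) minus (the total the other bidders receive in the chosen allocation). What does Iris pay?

Iris pays $8.

Efficient allocation: Iris→Slot 5 ($42), Pioneer→Slot 1 ($107), Juno→Slot 7 ($64); total welfare W = $213.
Iris receives Slot 5 at value $42, so the others get W − 42 = $171.
Without Iris: best allocation of the remaining 2 bidders over all 3 slots is Pioneer→Slot 1 ($107), Juno→Slot 5 ($72), total $179.
VCG payment = (others' best without Iris) − (others' welfare with Iris) = 179 − 171 = $8.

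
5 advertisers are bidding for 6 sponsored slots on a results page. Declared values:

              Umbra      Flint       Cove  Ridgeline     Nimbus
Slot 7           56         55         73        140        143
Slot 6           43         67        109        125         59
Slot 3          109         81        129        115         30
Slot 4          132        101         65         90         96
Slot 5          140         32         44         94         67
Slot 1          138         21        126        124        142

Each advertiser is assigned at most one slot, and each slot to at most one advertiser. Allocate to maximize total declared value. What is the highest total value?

Maximum total: $652

Optimal: Umbra→Slot 5 ($140), Flint→Slot 4 ($101), Cove→Slot 3 ($129), Ridgeline→Slot 7 ($140), Nimbus→Slot 1 ($142) — total 140+101+129+140+142 = $652.
Max-entry greedy (repeatedly take the single best remaining cell) gives $638, worse by 14.
Checked against all permutations: $652 is optimal.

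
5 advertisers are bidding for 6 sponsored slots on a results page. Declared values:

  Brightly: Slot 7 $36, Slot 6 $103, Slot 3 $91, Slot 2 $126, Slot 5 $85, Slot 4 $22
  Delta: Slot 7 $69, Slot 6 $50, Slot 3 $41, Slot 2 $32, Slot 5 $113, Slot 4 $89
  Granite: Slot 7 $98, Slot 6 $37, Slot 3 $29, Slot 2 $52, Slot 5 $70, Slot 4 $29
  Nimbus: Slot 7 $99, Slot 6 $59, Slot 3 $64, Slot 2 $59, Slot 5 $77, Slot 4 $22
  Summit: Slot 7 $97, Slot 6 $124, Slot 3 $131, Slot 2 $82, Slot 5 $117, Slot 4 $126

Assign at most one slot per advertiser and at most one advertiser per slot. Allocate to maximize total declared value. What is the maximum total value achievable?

This is a one-to-one assignment (maximum-weight bipartite matching).
Optimal: Brightly→Slot 2 ($126), Delta→Slot 5 ($113), Granite→Slot 7 ($98), Nimbus→Slot 6 ($59), Summit→Slot 3 ($131) — total 126+113+98+59+131 = $527.
Column-greedy (each slot in turn goes to its best remaining advertiser) gives $479, worse by 48.

Maximum total: $527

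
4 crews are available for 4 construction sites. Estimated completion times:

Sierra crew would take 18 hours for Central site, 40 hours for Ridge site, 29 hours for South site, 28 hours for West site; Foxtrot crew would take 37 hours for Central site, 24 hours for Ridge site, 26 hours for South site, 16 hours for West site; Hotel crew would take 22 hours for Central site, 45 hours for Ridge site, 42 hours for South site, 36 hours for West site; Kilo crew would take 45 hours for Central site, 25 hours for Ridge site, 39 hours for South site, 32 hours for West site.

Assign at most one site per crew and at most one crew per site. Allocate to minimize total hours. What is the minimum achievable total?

Minimum total: 92 hours

Treat this as an assignment problem: match each crew to one site.
Optimal: Sierra crew→South site (29 hours), Foxtrot crew→West site (16 hours), Hotel crew→Central site (22 hours), Kilo crew→Ridge site (25 hours) — total 29+16+22+25 = 92 hours.
Min-entry greedy (repeatedly take the single cheapest remaining cell) gives 101 hours, worse by 9.
Next-best assignment: Sierra crew→Central site, Foxtrot crew→West site, Hotel crew→South site, Kilo crew→Ridge site = 101 hours.
No other one-to-one assignment undercuts 92 hours.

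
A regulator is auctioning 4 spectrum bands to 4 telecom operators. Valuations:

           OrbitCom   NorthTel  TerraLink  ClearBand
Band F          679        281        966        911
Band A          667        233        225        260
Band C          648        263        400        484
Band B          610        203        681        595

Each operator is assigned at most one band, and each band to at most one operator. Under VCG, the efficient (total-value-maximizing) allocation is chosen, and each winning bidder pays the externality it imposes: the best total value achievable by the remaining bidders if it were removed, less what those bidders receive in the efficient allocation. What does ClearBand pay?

Efficient allocation: OrbitCom→Band A ($667M), NorthTel→Band C ($263M), TerraLink→Band B ($681M), ClearBand→Band F ($911M); total welfare W = $2522M.
ClearBand receives Band F at value $911M, so the others get W − 911 = $1611M.
Without ClearBand: best allocation of the remaining 3 bidders over all 4 bands is OrbitCom→Band A ($667M), NorthTel→Band C ($263M), TerraLink→Band F ($966M), total $1896M.
VCG payment = (others' best without ClearBand) − (others' welfare with ClearBand) = 1896 − 1611 = $285M.

ClearBand pays $285M.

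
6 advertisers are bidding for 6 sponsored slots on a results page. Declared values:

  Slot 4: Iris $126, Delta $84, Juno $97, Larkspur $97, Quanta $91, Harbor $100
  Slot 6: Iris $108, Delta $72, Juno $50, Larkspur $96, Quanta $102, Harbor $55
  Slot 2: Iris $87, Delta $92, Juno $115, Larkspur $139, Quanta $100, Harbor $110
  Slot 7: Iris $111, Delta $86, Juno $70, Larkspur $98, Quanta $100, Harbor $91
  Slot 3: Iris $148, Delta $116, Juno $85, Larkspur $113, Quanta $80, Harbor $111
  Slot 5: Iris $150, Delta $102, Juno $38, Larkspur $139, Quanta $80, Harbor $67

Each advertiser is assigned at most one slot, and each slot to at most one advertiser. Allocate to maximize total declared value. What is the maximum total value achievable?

Maximum total: $695

Optimal: Iris→Slot 5 ($150), Delta→Slot 3 ($116), Juno→Slot 4 ($97), Larkspur→Slot 2 ($139), Quanta→Slot 6 ($102), Harbor→Slot 7 ($91) — total 150+116+97+139+102+91 = $695.
Next-best assignment: Iris→Slot 3, Delta→Slot 7, Juno→Slot 2, Larkspur→Slot 5, Quanta→Slot 6, Harbor→Slot 4 = $690.
No other one-to-one assignment exceeds $695.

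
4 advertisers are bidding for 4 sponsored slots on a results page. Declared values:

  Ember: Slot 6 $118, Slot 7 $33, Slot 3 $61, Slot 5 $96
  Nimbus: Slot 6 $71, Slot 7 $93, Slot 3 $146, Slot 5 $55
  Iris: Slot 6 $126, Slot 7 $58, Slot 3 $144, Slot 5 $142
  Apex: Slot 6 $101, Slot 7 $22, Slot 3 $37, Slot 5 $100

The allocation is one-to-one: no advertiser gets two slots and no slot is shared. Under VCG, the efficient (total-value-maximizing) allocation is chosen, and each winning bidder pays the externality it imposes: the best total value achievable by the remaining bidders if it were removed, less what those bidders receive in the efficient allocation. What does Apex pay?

Apex pays $51.

Efficient allocation: Ember→Slot 6 ($118), Nimbus→Slot 7 ($93), Iris→Slot 3 ($144), Apex→Slot 5 ($100); total welfare W = $455.
Apex receives Slot 5 at value $100, so the others get W − 100 = $355.
Without Apex: best allocation of the remaining 3 bidders over all 4 slots is Ember→Slot 6 ($118), Nimbus→Slot 3 ($146), Iris→Slot 5 ($142), total $406.
VCG payment = (others' best without Apex) − (others' welfare with Apex) = 406 − 355 = $51.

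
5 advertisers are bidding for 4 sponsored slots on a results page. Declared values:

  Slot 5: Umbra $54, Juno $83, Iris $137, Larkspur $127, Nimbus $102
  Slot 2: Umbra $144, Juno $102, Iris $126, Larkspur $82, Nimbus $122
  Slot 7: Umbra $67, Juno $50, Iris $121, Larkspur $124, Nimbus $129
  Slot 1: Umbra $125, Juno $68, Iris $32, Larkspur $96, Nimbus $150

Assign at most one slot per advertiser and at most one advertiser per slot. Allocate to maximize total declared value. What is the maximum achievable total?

This is a one-to-one assignment (maximum-weight bipartite matching).
Optimal: Iris→Slot 5 ($137), Umbra→Slot 2 ($144), Larkspur→Slot 7 ($124), Nimbus→Slot 1 ($150) — total 137+144+124+150 = $555.
Row-greedy (each advertiser in turn takes its best remaining slot) gives $444, worse by 111.
Next-best assignment: Larkspur→Slot 5, Umbra→Slot 2, Iris→Slot 7, Nimbus→Slot 1 = $542.

Maximum total: $555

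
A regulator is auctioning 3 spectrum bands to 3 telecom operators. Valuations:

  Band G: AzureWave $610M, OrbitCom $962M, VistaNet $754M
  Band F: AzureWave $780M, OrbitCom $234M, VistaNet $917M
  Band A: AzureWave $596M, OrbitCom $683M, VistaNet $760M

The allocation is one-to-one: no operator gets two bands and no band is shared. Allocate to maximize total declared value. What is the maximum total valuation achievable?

This is the linear assignment problem.
Optimal: AzureWave→Band F ($780M), OrbitCom→Band G ($962M), VistaNet→Band A ($760M) — total 780+962+760 = $2502M.
Max-entry greedy (repeatedly take the single best remaining cell) gives $2475M, worse by 27.
Next-best assignment: AzureWave→Band A, OrbitCom→Band G, VistaNet→Band F = $2475M.

Max total: $2502M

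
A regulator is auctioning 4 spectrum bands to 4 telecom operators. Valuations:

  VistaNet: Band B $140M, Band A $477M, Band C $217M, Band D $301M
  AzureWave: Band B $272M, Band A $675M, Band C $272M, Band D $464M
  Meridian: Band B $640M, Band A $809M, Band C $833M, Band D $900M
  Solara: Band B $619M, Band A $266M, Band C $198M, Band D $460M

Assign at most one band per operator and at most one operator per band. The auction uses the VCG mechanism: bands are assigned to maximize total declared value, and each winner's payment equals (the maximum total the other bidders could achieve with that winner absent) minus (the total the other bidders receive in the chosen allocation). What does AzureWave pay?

Efficient allocation: VistaNet→Band D ($301M), AzureWave→Band A ($675M), Meridian→Band C ($833M), Solara→Band B ($619M); total welfare W = $2428M.
AzureWave receives Band A at value $675M, so the others get W − 675 = $1753M.
Without AzureWave: best allocation of the remaining 3 bidders over all 4 bands is VistaNet→Band A ($477M), Meridian→Band D ($900M), Solara→Band B ($619M), total $1996M.
VCG payment = (others' best without AzureWave) − (others' welfare with AzureWave) = 1996 − 1753 = $243M.

AzureWave pays $243M.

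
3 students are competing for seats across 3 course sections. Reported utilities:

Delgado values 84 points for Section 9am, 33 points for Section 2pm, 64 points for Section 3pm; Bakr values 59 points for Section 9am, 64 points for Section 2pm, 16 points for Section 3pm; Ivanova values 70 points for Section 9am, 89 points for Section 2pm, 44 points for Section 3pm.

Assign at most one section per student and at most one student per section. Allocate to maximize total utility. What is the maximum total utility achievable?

Optimal: Delgado→Section 3pm (64 points), Bakr→Section 9am (59 points), Ivanova→Section 2pm (89 points) — total 64+59+89 = 212 points.
Row-greedy (each student in turn takes its best remaining section) gives 192 points, worse by 20.

Maximum total: 212 points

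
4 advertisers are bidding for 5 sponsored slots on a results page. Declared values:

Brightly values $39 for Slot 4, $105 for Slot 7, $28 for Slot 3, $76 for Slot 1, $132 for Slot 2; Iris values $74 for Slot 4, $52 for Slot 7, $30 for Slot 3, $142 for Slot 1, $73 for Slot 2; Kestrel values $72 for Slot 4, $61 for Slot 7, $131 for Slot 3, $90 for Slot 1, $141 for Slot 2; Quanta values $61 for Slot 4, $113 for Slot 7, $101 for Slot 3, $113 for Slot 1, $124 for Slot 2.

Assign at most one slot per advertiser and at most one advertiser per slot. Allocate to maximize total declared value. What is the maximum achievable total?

Optimal: Brightly→Slot 2 ($132), Iris→Slot 1 ($142), Kestrel→Slot 3 ($131), Quanta→Slot 7 ($113) — total 132+142+131+113 = $518.
Column-greedy (each slot in turn goes to its best remaining advertiser) gives $394, worse by 124.

Maximum total: $518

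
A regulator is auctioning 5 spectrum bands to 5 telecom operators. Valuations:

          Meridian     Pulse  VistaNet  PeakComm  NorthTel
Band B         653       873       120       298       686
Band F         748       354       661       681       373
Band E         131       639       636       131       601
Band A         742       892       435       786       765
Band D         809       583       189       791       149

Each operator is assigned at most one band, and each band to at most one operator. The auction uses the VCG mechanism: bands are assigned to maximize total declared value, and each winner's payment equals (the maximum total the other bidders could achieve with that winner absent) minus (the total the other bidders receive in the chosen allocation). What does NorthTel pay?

Efficient allocation: Meridian→Band F ($748M), Pulse→Band B ($873M), VistaNet→Band E ($636M), PeakComm→Band D ($791M), NorthTel→Band A ($765M); total welfare W = $3813M.
NorthTel receives Band A at value $765M, so the others get W − 765 = $3048M.
Without NorthTel: best allocation of the remaining 4 bidders over all 5 bands is Meridian→Band D ($809M), Pulse→Band B ($873M), VistaNet→Band F ($661M), PeakComm→Band A ($786M), total $3129M.
VCG payment = (others' best without NorthTel) − (others' welfare with NorthTel) = 3129 − 3048 = $81M.

NorthTel pays $81M.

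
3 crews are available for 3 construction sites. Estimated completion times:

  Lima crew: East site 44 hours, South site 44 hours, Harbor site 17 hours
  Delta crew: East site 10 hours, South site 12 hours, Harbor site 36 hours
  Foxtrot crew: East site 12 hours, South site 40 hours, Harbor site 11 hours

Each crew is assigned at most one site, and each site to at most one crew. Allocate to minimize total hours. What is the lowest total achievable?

Minimum total: 41 hours

Optimal: Lima crew→Harbor site (17 hours), Delta crew→South site (12 hours), Foxtrot crew→East site (12 hours) — total 17+12+12 = 41 hours.
Column-greedy (each site in turn goes to its cheapest remaining crew) gives 67 hours, worse by 26.
Swapping Foxtrot crew↔Lima crew (Foxtrot crew→Harbor site 11 hours, Lima crew→East site 44 hours) adds 26.
Every other assignment is strictly worse.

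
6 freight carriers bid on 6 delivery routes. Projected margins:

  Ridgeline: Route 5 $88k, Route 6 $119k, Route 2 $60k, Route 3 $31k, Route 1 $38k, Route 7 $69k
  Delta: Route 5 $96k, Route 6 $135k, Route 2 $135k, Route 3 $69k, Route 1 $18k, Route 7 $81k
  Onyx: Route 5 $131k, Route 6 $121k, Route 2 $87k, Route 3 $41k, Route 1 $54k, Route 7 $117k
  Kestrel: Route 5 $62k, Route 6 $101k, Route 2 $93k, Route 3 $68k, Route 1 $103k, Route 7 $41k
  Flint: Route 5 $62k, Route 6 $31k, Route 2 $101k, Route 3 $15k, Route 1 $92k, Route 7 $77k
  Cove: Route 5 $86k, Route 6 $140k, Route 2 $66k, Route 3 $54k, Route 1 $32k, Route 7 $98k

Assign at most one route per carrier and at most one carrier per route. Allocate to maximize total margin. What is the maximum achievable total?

Maximum total: $643k

This is a one-to-one assignment (maximum-weight bipartite matching).
Optimal: Ridgeline→Route 6 ($119k), Delta→Route 2 ($135k), Onyx→Route 5 ($131k), Kestrel→Route 3 ($68k), Flint→Route 1 ($92k), Cove→Route 7 ($98k) — total 119+135+131+68+92+98 = $643k.
Row-greedy (each carrier in turn takes its best remaining route) gives $619k, worse by 24.
Next-best assignment: Ridgeline→Route 5, Delta→Route 2, Onyx→Route 7, Kestrel→Route 3, Flint→Route 1, Cove→Route 6 = $640k.
No other one-to-one assignment exceeds $643k.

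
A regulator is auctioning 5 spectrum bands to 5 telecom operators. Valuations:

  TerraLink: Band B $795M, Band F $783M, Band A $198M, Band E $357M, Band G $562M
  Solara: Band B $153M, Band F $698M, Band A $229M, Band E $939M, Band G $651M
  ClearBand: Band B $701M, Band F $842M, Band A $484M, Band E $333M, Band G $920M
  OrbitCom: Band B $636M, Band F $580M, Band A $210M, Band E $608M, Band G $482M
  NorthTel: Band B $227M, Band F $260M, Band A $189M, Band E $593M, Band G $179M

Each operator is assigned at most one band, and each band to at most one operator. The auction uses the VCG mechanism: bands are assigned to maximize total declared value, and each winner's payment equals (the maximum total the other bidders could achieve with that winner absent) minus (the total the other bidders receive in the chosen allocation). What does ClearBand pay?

Efficient allocation: TerraLink→Band F ($783M), Solara→Band E ($939M), ClearBand→Band G ($920M), OrbitCom→Band B ($636M), NorthTel→Band A ($189M); total welfare W = $3467M.
ClearBand receives Band G at value $920M, so the others get W − 920 = $2547M.
Without ClearBand: best allocation of the remaining 4 bidders over all 5 bands is TerraLink→Band F ($783M), Solara→Band G ($651M), OrbitCom→Band B ($636M), NorthTel→Band E ($593M), total $2663M.
VCG payment = (others' best without ClearBand) − (others' welfare with ClearBand) = 2663 − 2547 = $116M.

ClearBand pays $116M.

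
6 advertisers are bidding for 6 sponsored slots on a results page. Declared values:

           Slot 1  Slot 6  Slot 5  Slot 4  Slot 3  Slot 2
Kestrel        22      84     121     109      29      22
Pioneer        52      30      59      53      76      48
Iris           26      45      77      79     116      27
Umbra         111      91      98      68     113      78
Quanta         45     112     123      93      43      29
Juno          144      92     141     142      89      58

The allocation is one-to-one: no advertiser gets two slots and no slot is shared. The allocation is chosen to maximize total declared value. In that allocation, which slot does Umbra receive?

Umbra receives Slot 1.

This is the linear assignment problem.
Optimal: Kestrel→Slot 5 ($121), Pioneer→Slot 2 ($48), Iris→Slot 3 ($116), Umbra→Slot 1 ($111), Quanta→Slot 6 ($112), Juno→Slot 4 ($142) — total 121+48+116+111+112+142 = $650.
Max-entry greedy (repeatedly take the single best remaining cell) gives $631, worse by 19.
Swapping Iris↔Juno (Iris→Slot 4 $79, Juno→Slot 3 $89) loses 90.
Umbra's own top slot is Slot 3 ($113), but forcing Umbra→Slot 3 and reassigning the rest optimally gives only $617 — worse by 33.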